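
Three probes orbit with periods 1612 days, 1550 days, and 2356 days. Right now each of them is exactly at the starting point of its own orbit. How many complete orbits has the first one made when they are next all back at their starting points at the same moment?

The first common completion time is the LCM of the periods.
1612 = 2^2 × 13 × 31
1550 = 2 × 5^2 × 31
2356 = 2^2 × 19 × 31
LCM(1612, 1550, 2356) = 2^2 × 5^2 × 13 × 19 × 31 = 765700.
Orbits for period 1612: 765700 / 1612 = 475.

475 orbits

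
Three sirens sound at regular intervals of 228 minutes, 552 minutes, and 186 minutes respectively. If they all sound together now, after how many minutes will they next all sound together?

325128 minutes

We need the least common multiple of the intervals.
228 = 2^2 × 3 × 19
552 = 2^3 × 3 × 23
186 = 2 × 3 × 31
LCM(228, 552, 186) = 2^3 × 3 × 19 × 23 × 31 = 325128.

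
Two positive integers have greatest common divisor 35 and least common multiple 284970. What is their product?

9973950

For any two positive integers, gcd × lcm = product = 35 × 284970 = 9973950.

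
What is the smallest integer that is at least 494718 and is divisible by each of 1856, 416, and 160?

603200

The integer must be a common multiple of 1856, 416, and 160, so a multiple of their LCM.
1856 = 2^6 × 29
416 = 2^5 × 13
160 = 2^5 × 5
LCM(1856, 416, 160) = 2^6 × 5 × 13 × 29 = 120640.
Smallest multiple of 120640 that is ≥ 494718: ⌈494718/120640⌉ × 120640 = 5 × 120640 = 603200.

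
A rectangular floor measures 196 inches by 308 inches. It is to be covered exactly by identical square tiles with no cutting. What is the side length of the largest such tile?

28 inches

The tile side must divide both 196 and 308, so the largest is their gcd.
196 = 2^2 × 7^2
308 = 2^2 × 7 × 11
gcd(196, 308) = 2^2 × 7 = 28.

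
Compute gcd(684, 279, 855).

9

684 = 2^2 × 3^2 × 19
279 = 3^2 × 31
855 = 3^2 × 5 × 19
gcd(684, 279, 855) = 3^2 = 9.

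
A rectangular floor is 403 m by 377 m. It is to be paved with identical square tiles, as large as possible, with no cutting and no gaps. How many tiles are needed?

Tile side = gcd(403, 377).
403 = 13 × 31
377 = 13 × 29
gcd(403, 377) = 13.
Tiles: (403/13) × (377/13) = 31 × 29 = 899.

899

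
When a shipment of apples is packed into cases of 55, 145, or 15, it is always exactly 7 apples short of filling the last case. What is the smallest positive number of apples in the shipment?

Being 7 short of a full case of size k means N ≡ −7 (mod k), i.e. N + 7 is a multiple of each size.
55 = 5 × 11
145 = 5 × 29
15 = 3 × 5
LCM(55, 145, 15) = 3 × 5 × 11 × 29 = 4785.
Smallest positive N is 4785 − 7 = 4778.

4778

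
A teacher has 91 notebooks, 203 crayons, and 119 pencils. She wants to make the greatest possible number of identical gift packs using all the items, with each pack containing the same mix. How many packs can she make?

7 packs

The pack count must divide each quantity, so the greatest is gcd(91, 203, 119).
91 = 7 × 13
203 = 7 × 29
119 = 7 × 17
gcd(91, 203, 119) = 7.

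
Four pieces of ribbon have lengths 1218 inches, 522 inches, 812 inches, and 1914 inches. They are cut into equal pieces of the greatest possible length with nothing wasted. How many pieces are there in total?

77

Piece length = gcd(1218, 522, 812, 1914).
1218 = 2 × 3 × 7 × 29
522 = 2 × 3^2 × 29
812 = 2^2 × 7 × 29
1914 = 2 × 3 × 11 × 29
gcd(1218, 522, 812, 1914) = 2 × 29 = 58.
Total pieces = 1218/58 + 522/58 + 812/58 + 1914/58 = 21 + 9 + 14 + 33 = 77.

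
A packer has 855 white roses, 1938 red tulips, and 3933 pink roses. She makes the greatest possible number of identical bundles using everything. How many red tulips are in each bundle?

Number of bundles = gcd(855, 1938, 3933).
855 = 3^2 × 5 × 19
1938 = 2 × 3 × 17 × 19
3933 = 3^2 × 19 × 23
gcd(855, 1938, 3933) = 3 × 19 = 57.
red tulips per bundle = 1938 / 57 = 34.

34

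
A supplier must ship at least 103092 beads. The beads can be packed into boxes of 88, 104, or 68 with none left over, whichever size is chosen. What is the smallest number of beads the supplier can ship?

The number of beads must be a common multiple of 88, 104, and 68, so a multiple of their LCM.
88 = 2^3 × 11
104 = 2^3 × 13
68 = 2^2 × 17
LCM(88, 104, 68) = 2^3 × 11 × 13 × 17 = 19448.
Smallest multiple of 19448 that is ≥ 103092: ⌈103092/19448⌉ × 19448 = 6 × 19448 = 116688.

116688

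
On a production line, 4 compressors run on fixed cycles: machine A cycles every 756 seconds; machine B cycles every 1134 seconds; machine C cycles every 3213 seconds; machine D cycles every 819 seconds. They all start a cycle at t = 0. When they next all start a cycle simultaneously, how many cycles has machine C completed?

156 cycles

They are all back at their starting positions together after one LCM of the periods.
756 = 2^2 × 3^3 × 7
1134 = 2 × 3^4 × 7
3213 = 3^3 × 7 × 17
819 = 3^2 × 7 × 13
LCM(756, 1134, 3213, 819) = 2^2 × 3^4 × 7 × 13 × 17 = 501228.
Cycles for period 3213: 501228 / 3213 = 156.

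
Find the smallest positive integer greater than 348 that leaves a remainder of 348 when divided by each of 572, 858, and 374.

29520

N − 348 must be a common multiple of 572, 858, and 374.
572 = 2^2 × 11 × 13
858 = 2 × 3 × 11 × 13
374 = 2 × 11 × 17
LCM(572, 858, 374) = 2^2 × 3 × 11 × 13 × 17 = 29172.
Smallest N > 348 is LCM + 348 = 29172 + 348 = 29520.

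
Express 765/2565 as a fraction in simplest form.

17/57

765 = 3^2 × 5 × 17
2565 = 3^3 × 5 × 19
gcd(765, 2565) = 3^2 × 5 = 45.
Divide numerator and denominator by 45: 765/2565 = 17/57.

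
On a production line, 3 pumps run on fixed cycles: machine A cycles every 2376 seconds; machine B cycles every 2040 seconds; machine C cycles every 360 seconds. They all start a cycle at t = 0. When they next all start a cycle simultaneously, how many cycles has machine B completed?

All finish a whole number of cycles simultaneously at t = LCM of the periods.
2376 = 2^3 × 3^3 × 11
2040 = 2^3 × 3 × 5 × 17
360 = 2^3 × 3^2 × 5
LCM(2376, 2040, 360) = 2^3 × 3^3 × 5 × 11 × 17 = 201960.
Cycles for period 2040: 201960 / 2040 = 99.

99 cycles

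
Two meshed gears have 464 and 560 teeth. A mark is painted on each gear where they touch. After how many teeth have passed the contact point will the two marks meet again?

16240 teeth

They coincide at every common multiple of the periods; the first is the LCM.
464 = 2^4 × 29
560 = 2^4 × 5 × 7
LCM(464, 560) = 2^4 × 5 × 7 × 29 = 16240.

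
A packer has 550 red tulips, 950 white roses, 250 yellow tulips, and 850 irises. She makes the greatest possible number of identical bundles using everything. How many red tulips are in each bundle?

Number of bundles = gcd(550, 950, 250, 850).
550 = 2 × 5^2 × 11
950 = 2 × 5^2 × 19
250 = 2 × 5^3
850 = 2 × 5^2 × 17
gcd(550, 950, 250, 850) = 2 × 5^2 = 50.
red tulips per bundle = 550 / 50 = 11.

11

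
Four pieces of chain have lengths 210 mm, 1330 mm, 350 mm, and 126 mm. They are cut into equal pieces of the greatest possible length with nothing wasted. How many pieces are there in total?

144

Piece length = gcd(210, 1330, 350, 126).
210 = 2 × 3 × 5 × 7
1330 = 2 × 5 × 7 × 19
350 = 2 × 5^2 × 7
126 = 2 × 3^2 × 7
gcd(210, 1330, 350, 126) = 2 × 7 = 14.
Total pieces = 210/14 + 1330/14 + 350/14 + 126/14 = 15 + 95 + 25 + 9 = 144.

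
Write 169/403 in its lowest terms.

13/31

169 = 13^2
403 = 13 × 31
gcd(169, 403) = 13.
Divide numerator and denominator by 13: 169/403 = 13/31.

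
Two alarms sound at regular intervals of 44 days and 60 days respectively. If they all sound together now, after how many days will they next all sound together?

They coincide at every common multiple of the periods; the first is the LCM.
44 = 2^2 × 11
60 = 2^2 × 3 × 5
LCM(44, 60) = 2^2 × 3 × 5 × 11 = 660.

660 days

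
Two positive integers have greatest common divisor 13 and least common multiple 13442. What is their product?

For any two positive integers, gcd × lcm = product = 13 × 13442 = 174746.

174746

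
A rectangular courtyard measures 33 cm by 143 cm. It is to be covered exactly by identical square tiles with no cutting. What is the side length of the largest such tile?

11 cm

The tile side must divide both 33 and 143, so the largest is their gcd.
33 = 3 × 11
143 = 11 × 13
gcd(33, 143) = 11.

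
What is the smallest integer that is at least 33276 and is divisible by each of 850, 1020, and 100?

The integer must be a common multiple of 850, 1020, and 100, so a multiple of their LCM.
850 = 2 × 5^2 × 17
1020 = 2^2 × 3 × 5 × 17
100 = 2^2 × 5^2
LCM(850, 1020, 100) = 2^2 × 3 × 5^2 × 17 = 5100.
Smallest multiple of 5100 that is ≥ 33276: ⌈33276/5100⌉ × 5100 = 7 × 5100 = 35700.

35700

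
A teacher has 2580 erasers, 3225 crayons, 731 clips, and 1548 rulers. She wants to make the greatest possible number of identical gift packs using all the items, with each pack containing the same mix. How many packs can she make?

43 packs

The pack count must divide each quantity, so the greatest is gcd(2580, 3225, 731, 1548).
2580 = 2^2 × 3 × 5 × 43
3225 = 3 × 5^2 × 43
731 = 17 × 43
1548 = 2^2 × 3^2 × 43
gcd(2580, 3225, 731, 1548) = 43.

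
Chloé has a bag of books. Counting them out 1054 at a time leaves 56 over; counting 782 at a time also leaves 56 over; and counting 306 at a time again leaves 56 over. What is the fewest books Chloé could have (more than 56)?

N − 56 must be a common multiple of 1054, 782, and 306.
1054 = 2 × 17 × 31
782 = 2 × 17 × 23
306 = 2 × 3^2 × 17
LCM(1054, 782, 306) = 2 × 3^2 × 17 × 23 × 31 = 218178.
Smallest N > 56 is LCM + 56 = 218178 + 56 = 218234.

218234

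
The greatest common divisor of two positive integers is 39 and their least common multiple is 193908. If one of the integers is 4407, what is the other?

1716

For two integers, gcd × lcm = product, so the other is (39 × 193908) / 4407 = 7562412 / 4407 = 1716.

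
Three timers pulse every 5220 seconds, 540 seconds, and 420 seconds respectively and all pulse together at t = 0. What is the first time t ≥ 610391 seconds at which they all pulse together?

657720 seconds

Joint pulses occur at multiples of LCM(5220, 540, 420).
5220 = 2^2 × 3^2 × 5 × 29
540 = 2^2 × 3^3 × 5
420 = 2^2 × 3 × 5 × 7
LCM(5220, 540, 420) = 2^2 × 3^3 × 5 × 7 × 29 = 109620.
Smallest multiple of 109620 that is ≥ 610391: ⌈610391/109620⌉ × 109620 = 6 × 109620 = 657720.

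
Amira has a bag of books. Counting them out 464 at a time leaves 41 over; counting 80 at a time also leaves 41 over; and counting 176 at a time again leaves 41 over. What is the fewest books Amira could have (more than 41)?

25561

N − 41 must be a common multiple of 464, 80, and 176.
464 = 2^4 × 29
80 = 2^4 × 5
176 = 2^4 × 11
LCM(464, 80, 176) = 2^4 × 5 × 11 × 29 = 25520.
Smallest N > 41 is LCM + 41 = 25520 + 41 = 25561.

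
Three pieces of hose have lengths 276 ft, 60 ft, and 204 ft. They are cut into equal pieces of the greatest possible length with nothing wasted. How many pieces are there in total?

Piece length = gcd(276, 60, 204).
276 = 2^2 × 3 × 23
60 = 2^2 × 3 × 5
204 = 2^2 × 3 × 17
gcd(276, 60, 204) = 2^2 × 3 = 12.
Total pieces = 276/12 + 60/12 + 204/12 = 23 + 5 + 17 = 45.

45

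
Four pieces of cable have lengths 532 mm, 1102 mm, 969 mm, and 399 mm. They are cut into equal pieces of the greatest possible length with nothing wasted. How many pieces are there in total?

Piece length = gcd(532, 1102, 969, 399).
532 = 2^2 × 7 × 19
1102 = 2 × 19 × 29
969 = 3 × 17 × 19
399 = 3 × 7 × 19
gcd(532, 1102, 969, 399) = 19.
Total pieces = 532/19 + 1102/19 + 969/19 + 399/19 = 28 + 58 + 51 + 21 = 158.

158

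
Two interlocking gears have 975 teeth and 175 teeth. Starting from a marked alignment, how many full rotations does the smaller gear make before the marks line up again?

39 rotations

They are all back at their starting positions together after one LCM of the periods.
975 = 3 × 5^2 × 13
175 = 5^2 × 7
LCM(975, 175) = 3 × 5^2 × 7 × 13 = 6825.
Rotations for period 175: 6825 / 175 = 39.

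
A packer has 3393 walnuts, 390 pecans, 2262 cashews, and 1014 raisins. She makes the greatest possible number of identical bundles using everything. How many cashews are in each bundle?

Number of bundles = gcd(3393, 390, 2262, 1014).
3393 = 3^2 × 13 × 29
390 = 2 × 3 × 5 × 13
2262 = 2 × 3 × 13 × 29
1014 = 2 × 3 × 13^2
gcd(3393, 390, 2262, 1014) = 3 × 13 = 39.
cashews per bundle = 2262 / 39 = 58.

58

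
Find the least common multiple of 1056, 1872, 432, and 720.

617760

1056 = 2^5 × 3 × 11
1872 = 2^4 × 3^2 × 13
432 = 2^4 × 3^3
720 = 2^4 × 3^2 × 5
LCM(1056, 1872, 432, 720) = 2^5 × 3^3 × 5 × 11 × 13 = 617760.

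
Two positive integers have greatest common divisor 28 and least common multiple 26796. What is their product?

For any two positive integers, gcd × lcm = product = 28 × 26796 = 750288.

750288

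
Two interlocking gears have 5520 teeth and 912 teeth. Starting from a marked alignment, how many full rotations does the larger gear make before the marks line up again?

19 rotations

All finish a whole number of cycles simultaneously at t = LCM of the periods.
5520 = 2^4 × 3 × 5 × 23
912 = 2^4 × 3 × 19
LCM(5520, 912) = 2^4 × 3 × 5 × 19 × 23 = 104880.
Rotations for period 5520: 104880 / 5520 = 19.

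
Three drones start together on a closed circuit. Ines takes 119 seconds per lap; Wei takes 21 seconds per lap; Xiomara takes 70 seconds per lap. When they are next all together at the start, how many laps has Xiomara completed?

51 laps

They are all back at their starting positions together after one LCM of the periods.
119 = 7 × 17
21 = 3 × 7
70 = 2 × 5 × 7
LCM(119, 21, 70) = 2 × 3 × 5 × 7 × 17 = 3570.
Laps for period 70: 3570 / 70 = 51.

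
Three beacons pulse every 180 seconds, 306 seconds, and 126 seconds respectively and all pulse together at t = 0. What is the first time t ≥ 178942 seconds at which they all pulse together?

192780 seconds

Joint pulses occur at multiples of LCM(180, 306, 126).
180 = 2^2 × 3^2 × 5
306 = 2 × 3^2 × 17
126 = 2 × 3^2 × 7
LCM(180, 306, 126) = 2^2 × 3^2 × 5 × 7 × 17 = 21420.
Smallest multiple of 21420 that is ≥ 178942: ⌈178942/21420⌉ × 21420 = 9 × 21420 = 192780.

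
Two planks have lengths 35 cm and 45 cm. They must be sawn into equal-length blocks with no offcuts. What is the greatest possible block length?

5 cm

By the Euclidean algorithm:
45 = 1 × 35 + 10
35 = 3 × 10 + 5
10 = 2 × 5 + 0
gcd(35, 45) = 5.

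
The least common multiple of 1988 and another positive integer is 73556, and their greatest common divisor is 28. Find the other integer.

gcd × lcm = product of the two integers, so the other integer is (28 × 73556) / 1988 = 1036.

1036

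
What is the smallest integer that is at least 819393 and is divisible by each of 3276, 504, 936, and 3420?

1244880

The integer must be a common multiple of 3276, 504, 936, and 3420, so a multiple of their LCM.
3276 = 2^2 × 3^2 × 7 × 13
504 = 2^3 × 3^2 × 7
936 = 2^3 × 3^2 × 13
3420 = 2^2 × 3^2 × 5 × 19
LCM(3276, 504, 936, 3420) = 2^3 × 3^2 × 5 × 7 × 13 × 19 = 622440.
Smallest multiple of 622440 that is ≥ 819393: ⌈819393/622440⌉ × 622440 = 2 × 622440 = 1244880.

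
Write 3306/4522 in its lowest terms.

87/119

3306 = 2 × 3 × 19 × 29
4522 = 2 × 7 × 17 × 19
gcd(3306, 4522) = 2 × 19 = 38.
Divide numerator and denominator by 38: 3306/4522 = 87/119.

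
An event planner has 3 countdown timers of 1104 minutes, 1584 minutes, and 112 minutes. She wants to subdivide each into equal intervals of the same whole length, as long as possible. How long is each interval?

The interval must divide each timer length; the longest such is the gcd.
1104 = 2^4 × 3 × 23
1584 = 2^4 × 3^2 × 11
112 = 2^4 × 7
gcd(1104, 1584, 112) = 2^4 = 16.

16 minutes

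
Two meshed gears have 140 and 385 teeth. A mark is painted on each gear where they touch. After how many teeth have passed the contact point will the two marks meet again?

1540 teeth

They coincide at every common multiple of the periods; the first is the LCM.
140 = 2^2 × 5 × 7
385 = 5 × 7 × 11
LCM(140, 385) = 2^2 × 5 × 7 × 11 = 1540.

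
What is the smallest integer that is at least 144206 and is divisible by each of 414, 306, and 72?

168912

The integer must be a common multiple of 414, 306, and 72, so a multiple of their LCM.
414 = 2 × 3^2 × 23
306 = 2 × 3^2 × 17
72 = 2^3 × 3^2
LCM(414, 306, 72) = 2^3 × 3^2 × 17 × 23 = 28152.
Smallest multiple of 28152 that is ≥ 144206: ⌈144206/28152⌉ × 28152 = 6 × 28152 = 168912.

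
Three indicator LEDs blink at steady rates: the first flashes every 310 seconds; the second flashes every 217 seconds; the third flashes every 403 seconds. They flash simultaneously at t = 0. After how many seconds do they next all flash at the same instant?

28210 seconds

We need the least common multiple of the intervals.
310 = 2 × 5 × 31
217 = 7 × 31
403 = 13 × 31
LCM(310, 217, 403) = 2 × 5 × 7 × 13 × 31 = 28210.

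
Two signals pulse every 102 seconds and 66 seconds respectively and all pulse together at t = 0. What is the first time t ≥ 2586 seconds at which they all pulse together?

3366 seconds

Joint pulses occur at multiples of LCM(102, 66).
102 = 2 × 3 × 17
66 = 2 × 3 × 11
LCM(102, 66) = 2 × 3 × 11 × 17 = 1122.
Smallest multiple of 1122 that is ≥ 2586: ⌈2586/1122⌉ × 1122 = 3 × 1122 = 3366.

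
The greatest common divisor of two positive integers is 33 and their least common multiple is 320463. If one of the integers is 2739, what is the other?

3861

For two integers, gcd × lcm = product, so the other is (33 × 320463) / 2739 = 10575279 / 2739 = 3861.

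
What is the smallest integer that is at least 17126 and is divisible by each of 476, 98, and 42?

19992

The integer must be a common multiple of 476, 98, and 42, so a multiple of their LCM.
476 = 2^2 × 7 × 17
98 = 2 × 7^2
42 = 2 × 3 × 7
LCM(476, 98, 42) = 2^2 × 3 × 7^2 × 17 = 9996.
Smallest multiple of 9996 that is ≥ 17126: ⌈17126/9996⌉ × 9996 = 2 × 9996 = 19992.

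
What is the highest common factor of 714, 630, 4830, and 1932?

714 = 2 × 3 × 7 × 17
630 = 2 × 3^2 × 5 × 7
4830 = 2 × 3 × 5 × 7 × 23
1932 = 2^2 × 3 × 7 × 23
gcd(714, 630, 4830, 1932) = 2 × 3 × 7 = 42.

42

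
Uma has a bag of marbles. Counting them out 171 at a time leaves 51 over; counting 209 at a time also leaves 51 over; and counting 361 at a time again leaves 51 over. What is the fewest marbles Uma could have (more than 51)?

N − 51 must be a common multiple of 171, 209, and 361.
171 = 3^2 × 19
209 = 11 × 19
361 = 19^2
LCM(171, 209, 361) = 3^2 × 11 × 19^2 = 35739.
Smallest N > 51 is LCM + 51 = 35739 + 51 = 35790.

35790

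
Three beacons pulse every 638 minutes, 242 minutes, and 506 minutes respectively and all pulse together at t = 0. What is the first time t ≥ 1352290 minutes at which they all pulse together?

Joint pulses occur at multiples of LCM(638, 242, 506).
638 = 2 × 11 × 29
242 = 2 × 11^2
506 = 2 × 11 × 23
LCM(638, 242, 506) = 2 × 11^2 × 23 × 29 = 161414.
Smallest multiple of 161414 that is ≥ 1352290: ⌈1352290/161414⌉ × 161414 = 9 × 161414 = 1452726.

1452726 minutes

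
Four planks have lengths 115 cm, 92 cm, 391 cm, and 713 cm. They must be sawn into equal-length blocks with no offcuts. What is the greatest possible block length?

23 cm

This is the greatest common divisor of 115, 92, 391, and 713.
115 = 5 × 23
92 = 2^2 × 23
391 = 17 × 23
713 = 23 × 31
gcd(115, 92, 391, 713) = 23.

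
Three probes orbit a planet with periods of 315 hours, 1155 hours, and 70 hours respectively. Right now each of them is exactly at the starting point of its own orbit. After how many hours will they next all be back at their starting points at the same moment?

6930 hours

They coincide at every common multiple of the periods; the first is the LCM.
315 = 3^2 × 5 × 7
1155 = 3 × 5 × 7 × 11
70 = 2 × 5 × 7
LCM(315, 1155, 70) = 2 × 3^2 × 5 × 7 × 11 = 6930.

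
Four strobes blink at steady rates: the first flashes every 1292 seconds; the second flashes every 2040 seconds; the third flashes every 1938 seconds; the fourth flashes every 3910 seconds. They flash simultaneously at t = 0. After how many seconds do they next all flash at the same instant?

The first simultaneous occurrence is after LCM of the individual periods.
1292 = 2^2 × 17 × 19
2040 = 2^3 × 3 × 5 × 17
1938 = 2 × 3 × 17 × 19
3910 = 2 × 5 × 17 × 23
LCM(1292, 2040, 1938, 3910) = 2^3 × 3 × 5 × 17 × 19 × 23 = 891480.

891480 seconds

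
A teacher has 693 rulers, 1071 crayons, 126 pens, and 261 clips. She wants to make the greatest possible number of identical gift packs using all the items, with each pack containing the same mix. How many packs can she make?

The pack count must divide each quantity, so the greatest is gcd(693, 1071, 126, 261).
693 = 3^2 × 7 × 11
1071 = 3^2 × 7 × 17
126 = 2 × 3^2 × 7
261 = 3^2 × 29
gcd(693, 1071, 126, 261) = 3^2 = 9.

9 packs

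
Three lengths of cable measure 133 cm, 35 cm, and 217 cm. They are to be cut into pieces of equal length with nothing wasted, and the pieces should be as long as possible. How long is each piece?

7 cm

Each piece length must divide every original length, so the longest possible is gcd(133, 35, 217).
133 = 7 × 19
35 = 5 × 7
217 = 7 × 31
gcd(133, 35, 217) = 7.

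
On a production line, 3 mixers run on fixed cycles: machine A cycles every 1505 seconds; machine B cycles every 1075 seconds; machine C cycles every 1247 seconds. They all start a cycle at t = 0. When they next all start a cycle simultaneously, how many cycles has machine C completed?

175 cycles

They are all back at their starting positions together after one LCM of the periods.
1505 = 5 × 7 × 43
1075 = 5^2 × 43
1247 = 29 × 43
LCM(1505, 1075, 1247) = 5^2 × 7 × 29 × 43 = 218225.
Cycles for period 1247: 218225 / 1247 = 175.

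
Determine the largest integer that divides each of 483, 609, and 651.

21

483 = 3 × 7 × 23
609 = 3 × 7 × 29
651 = 3 × 7 × 31
gcd(483, 609, 651) = 3 × 7 = 21.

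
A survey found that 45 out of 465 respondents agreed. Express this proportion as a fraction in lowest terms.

3/31

45 = 3^2 × 5
465 = 3 × 5 × 31
gcd(45, 465) = 3 × 5 = 15.
Divide numerator and denominator by 15: 45/465 = 3/31.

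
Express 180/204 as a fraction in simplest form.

15/17

180 = 2^2 × 3^2 × 5
204 = 2^2 × 3 × 17
gcd(180, 204) = 2^2 × 3 = 12.
Divide numerator and denominator by 12: 180/204 = 15/17.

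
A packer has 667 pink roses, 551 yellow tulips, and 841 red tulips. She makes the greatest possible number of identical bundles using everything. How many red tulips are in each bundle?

29

Number of bundles = gcd(667, 551, 841).
667 = 23 × 29
551 = 19 × 29
841 = 29^2
gcd(667, 551, 841) = 29.
red tulips per bundle = 841 / 29 = 29.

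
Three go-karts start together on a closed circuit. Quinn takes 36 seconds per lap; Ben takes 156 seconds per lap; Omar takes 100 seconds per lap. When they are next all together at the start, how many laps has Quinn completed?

325 laps

The first common completion time is the LCM of the periods.
36 = 2^2 × 3^2
156 = 2^2 × 3 × 13
100 = 2^2 × 5^2
LCM(36, 156, 100) = 2^2 × 3^2 × 5^2 × 13 = 11700.
Laps for period 36: 11700 / 36 = 325.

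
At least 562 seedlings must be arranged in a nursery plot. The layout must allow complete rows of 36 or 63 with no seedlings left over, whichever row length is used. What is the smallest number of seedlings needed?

The number of seedlings must be a common multiple of 36 and 63, so a multiple of their LCM.
36 = 2^2 × 3^2
63 = 3^2 × 7
LCM(36, 63) = 2^2 × 3^2 × 7 = 252.
Smallest multiple of 252 that is ≥ 562: ⌈562/252⌉ × 252 = 3 × 252 = 756.

756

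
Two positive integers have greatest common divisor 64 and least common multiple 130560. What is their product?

8355840

For any two positive integers, gcd × lcm = product = 64 × 130560 = 8355840.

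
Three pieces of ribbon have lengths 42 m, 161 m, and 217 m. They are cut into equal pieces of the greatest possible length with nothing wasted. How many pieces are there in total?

Piece length = gcd(42, 161, 217).
42 = 2 × 3 × 7
161 = 7 × 23
217 = 7 × 31
gcd(42, 161, 217) = 7.
Total pieces = 42/7 + 161/7 + 217/7 = 6 + 23 + 31 = 60.

60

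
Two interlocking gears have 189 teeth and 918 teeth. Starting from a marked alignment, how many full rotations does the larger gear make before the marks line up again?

7 rotations

All finish a whole number of cycles simultaneously at t = LCM of the periods.
189 = 3^3 × 7
918 = 2 × 3^3 × 17
LCM(189, 918) = 2 × 3^3 × 7 × 17 = 6426.
Rotations for period 918: 6426 / 918 = 7.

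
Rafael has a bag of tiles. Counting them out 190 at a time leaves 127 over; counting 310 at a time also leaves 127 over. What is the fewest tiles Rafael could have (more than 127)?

6017

N − 127 must be a common multiple of 190 and 310.
190 = 2 × 5 × 19
310 = 2 × 5 × 31
LCM(190, 310) = 2 × 5 × 19 × 31 = 5890.
Smallest N > 127 is LCM + 127 = 5890 + 127 = 6017.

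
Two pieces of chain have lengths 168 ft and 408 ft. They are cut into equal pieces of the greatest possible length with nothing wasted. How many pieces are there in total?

Piece length = gcd(168, 408).
168 = 2^3 × 3 × 7
408 = 2^3 × 3 × 17
gcd(168, 408) = 2^3 × 3 = 24.
Total pieces = 168/24 + 408/24 = 7 + 17 = 24.

24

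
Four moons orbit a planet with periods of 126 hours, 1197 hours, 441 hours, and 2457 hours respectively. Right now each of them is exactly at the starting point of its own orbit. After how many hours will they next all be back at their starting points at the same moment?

653562 hours

They coincide at every common multiple of the periods; the first is the LCM.
126 = 2 × 3^2 × 7
1197 = 3^2 × 7 × 19
441 = 3^2 × 7^2
2457 = 3^3 × 7 × 13
LCM(126, 1197, 441, 2457) = 2 × 3^3 × 7^2 × 13 × 19 = 653562.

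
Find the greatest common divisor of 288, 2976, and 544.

288 = 2^5 × 3^2
2976 = 2^5 × 3 × 31
544 = 2^5 × 17
gcd(288, 2976, 544) = 2^5 = 32.

32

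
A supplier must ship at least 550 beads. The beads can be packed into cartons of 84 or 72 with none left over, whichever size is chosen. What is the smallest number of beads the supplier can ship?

The number of beads must be a common multiple of 84 and 72, so a multiple of their LCM.
84 = 2^2 × 3 × 7
72 = 2^3 × 3^2
LCM(84, 72) = 2^3 × 3^2 × 7 = 504.
Smallest multiple of 504 that is ≥ 550: ⌈550/504⌉ × 504 = 2 × 504 = 1008.

1008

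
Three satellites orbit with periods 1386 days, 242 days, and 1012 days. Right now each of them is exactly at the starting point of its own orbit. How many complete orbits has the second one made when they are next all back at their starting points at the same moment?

2898 orbits

The first common completion time is the LCM of the periods.
1386 = 2 × 3^2 × 7 × 11
242 = 2 × 11^2
1012 = 2^2 × 11 × 23
LCM(1386, 242, 1012) = 2^2 × 3^2 × 7 × 11^2 × 23 = 701316.
Orbits for period 242: 701316 / 242 = 2898.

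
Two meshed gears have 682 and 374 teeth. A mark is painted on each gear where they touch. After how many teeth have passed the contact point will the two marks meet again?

11594 teeth

The first simultaneous occurrence is after LCM of the individual periods.
682 = 2 × 11 × 31
374 = 2 × 11 × 17
LCM(682, 374) = 2 × 11 × 17 × 31 = 11594.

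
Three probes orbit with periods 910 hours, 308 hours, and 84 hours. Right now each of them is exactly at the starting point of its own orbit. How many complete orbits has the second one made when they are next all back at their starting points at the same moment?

195 orbits

The first common completion time is the LCM of the periods.
910 = 2 × 5 × 7 × 13
308 = 2^2 × 7 × 11
84 = 2^2 × 3 × 7
LCM(910, 308, 84) = 2^2 × 3 × 5 × 7 × 11 × 13 = 60060.
Orbits for period 308: 60060 / 308 = 195.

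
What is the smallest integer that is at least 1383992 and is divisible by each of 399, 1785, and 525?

1526175

The integer must be a common multiple of 399, 1785, and 525, so a multiple of their LCM.
399 = 3 × 7 × 19
1785 = 3 × 5 × 7 × 17
525 = 3 × 5^2 × 7
LCM(399, 1785, 525) = 3 × 5^2 × 7 × 17 × 19 = 169575.
Smallest multiple of 169575 that is ≥ 1383992: ⌈1383992/169575⌉ × 169575 = 9 × 169575 = 1526175.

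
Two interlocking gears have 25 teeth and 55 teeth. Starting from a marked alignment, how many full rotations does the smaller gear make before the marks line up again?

The first common completion time is the LCM of the periods.
25 = 5^2
55 = 5 × 11
LCM(25, 55) = 5^2 × 11 = 275.
Rotations for period 25: 275 / 25 = 11.

11 rotations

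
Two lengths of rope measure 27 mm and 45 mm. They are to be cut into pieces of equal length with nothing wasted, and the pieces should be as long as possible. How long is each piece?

Each piece length must divide every original length, so the longest possible is gcd(27, 45).
27 = 3^3
45 = 3^2 × 5
gcd(27, 45) = 3^2 = 9.

9 mm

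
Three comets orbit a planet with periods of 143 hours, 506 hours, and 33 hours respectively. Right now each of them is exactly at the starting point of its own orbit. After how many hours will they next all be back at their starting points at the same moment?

19734 hours

They coincide at every common multiple of the periods; the first is the LCM.
143 = 11 × 13
506 = 2 × 11 × 23
33 = 3 × 11
LCM(143, 506, 33) = 2 × 3 × 11 × 13 × 23 = 19734.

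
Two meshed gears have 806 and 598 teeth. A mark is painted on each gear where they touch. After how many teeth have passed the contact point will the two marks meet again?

The first simultaneous occurrence is after LCM of the individual periods.
806 = 2 × 13 × 31
598 = 2 × 13 × 23
LCM(806, 598) = 2 × 13 × 23 × 31 = 18538.

18538 teeth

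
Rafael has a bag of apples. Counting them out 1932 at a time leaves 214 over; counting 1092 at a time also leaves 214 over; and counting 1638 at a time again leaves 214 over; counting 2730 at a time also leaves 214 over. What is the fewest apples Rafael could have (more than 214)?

376954

N − 214 must be a common multiple of 1932, 1092, 1638, and 2730.
1932 = 2^2 × 3 × 7 × 23
1092 = 2^2 × 3 × 7 × 13
1638 = 2 × 3^2 × 7 × 13
2730 = 2 × 3 × 5 × 7 × 13
LCM(1932, 1092, 1638, 2730) = 2^2 × 3^2 × 5 × 7 × 13 × 23 = 376740.
Smallest N > 214 is LCM + 214 = 376740 + 214 = 376954.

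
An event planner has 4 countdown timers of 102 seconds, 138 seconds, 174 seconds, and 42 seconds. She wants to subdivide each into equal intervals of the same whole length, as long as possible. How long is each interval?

The interval must divide each timer length; the longest such is the gcd.
102 = 2 × 3 × 17
138 = 2 × 3 × 23
174 = 2 × 3 × 29
42 = 2 × 3 × 7
gcd(102, 138, 174, 42) = 2 × 3 = 6.

6 seconds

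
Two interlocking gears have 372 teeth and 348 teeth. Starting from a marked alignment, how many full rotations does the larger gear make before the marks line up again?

29 rotations

They are all back at their starting positions together after one LCM of the periods.
372 = 2^2 × 3 × 31
348 = 2^2 × 3 × 29
LCM(372, 348) = 2^2 × 3 × 29 × 31 = 10788.
Rotations for period 372: 10788 / 372 = 29.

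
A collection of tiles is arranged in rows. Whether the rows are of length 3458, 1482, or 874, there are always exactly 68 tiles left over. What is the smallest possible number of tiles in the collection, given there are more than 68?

238670

N − 68 must be a common multiple of 3458, 1482, and 874.
3458 = 2 × 7 × 13 × 19
1482 = 2 × 3 × 13 × 19
874 = 2 × 19 × 23
LCM(3458, 1482, 874) = 2 × 3 × 7 × 13 × 19 × 23 = 238602.
Smallest N > 68 is LCM + 68 = 238602 + 68 = 238670.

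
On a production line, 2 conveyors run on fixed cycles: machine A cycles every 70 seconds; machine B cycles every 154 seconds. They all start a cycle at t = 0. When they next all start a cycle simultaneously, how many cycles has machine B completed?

All finish a whole number of cycles simultaneously at t = LCM of the periods.
70 = 2 × 5 × 7
154 = 2 × 7 × 11
LCM(70, 154) = 2 × 5 × 7 × 11 = 770.
Cycles for period 154: 770 / 154 = 5.

5 cycles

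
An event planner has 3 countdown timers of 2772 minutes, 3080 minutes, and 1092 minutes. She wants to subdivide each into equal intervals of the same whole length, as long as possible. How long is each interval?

28 minutes

The interval must divide each timer length; the longest such is the gcd.
2772 = 2^2 × 3^2 × 7 × 11
3080 = 2^3 × 5 × 7 × 11
1092 = 2^2 × 3 × 7 × 13
gcd(2772, 3080, 1092) = 2^2 × 7 = 28.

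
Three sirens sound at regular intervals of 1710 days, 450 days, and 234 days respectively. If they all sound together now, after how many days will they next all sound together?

The first simultaneous occurrence is after LCM of the individual periods.
1710 = 2 × 3^2 × 5 × 19
450 = 2 × 3^2 × 5^2
234 = 2 × 3^2 × 13
LCM(1710, 450, 234) = 2 × 3^2 × 5^2 × 13 × 19 = 111150.

111150 days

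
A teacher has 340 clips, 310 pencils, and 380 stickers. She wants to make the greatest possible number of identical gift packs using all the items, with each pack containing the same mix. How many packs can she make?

The pack count must divide each quantity, so the greatest is gcd(340, 310, 380).
340 = 2^2 × 5 × 17
310 = 2 × 5 × 31
380 = 2^2 × 5 × 19
gcd(340, 310, 380) = 2 × 5 = 10.

10 packs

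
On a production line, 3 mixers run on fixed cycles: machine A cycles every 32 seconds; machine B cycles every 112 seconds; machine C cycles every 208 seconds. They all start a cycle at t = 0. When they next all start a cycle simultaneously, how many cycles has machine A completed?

The first common completion time is the LCM of the periods.
32 = 2^5
112 = 2^4 × 7
208 = 2^4 × 13
LCM(32, 112, 208) = 2^5 × 7 × 13 = 2912.
Cycles for period 32: 2912 / 32 = 91.

91 cycles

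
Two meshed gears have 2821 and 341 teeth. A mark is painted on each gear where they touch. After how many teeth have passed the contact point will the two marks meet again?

31031 teeth

The first simultaneous occurrence is after LCM of the individual periods.
2821 = 7 × 13 × 31
341 = 11 × 31
LCM(2821, 341) = 7 × 11 × 13 × 31 = 31031.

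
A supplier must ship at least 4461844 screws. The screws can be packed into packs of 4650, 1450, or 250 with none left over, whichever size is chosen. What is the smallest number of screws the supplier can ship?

The number of screws must be a common multiple of 4650, 1450, and 250, so a multiple of their LCM.
4650 = 2 × 3 × 5^2 × 31
1450 = 2 × 5^2 × 29
250 = 2 × 5^3
LCM(4650, 1450, 250) = 2 × 3 × 5^3 × 29 × 31 = 674250.
Smallest multiple of 674250 that is ≥ 4461844: ⌈4461844/674250⌉ × 674250 = 7 × 674250 = 4719750.

4719750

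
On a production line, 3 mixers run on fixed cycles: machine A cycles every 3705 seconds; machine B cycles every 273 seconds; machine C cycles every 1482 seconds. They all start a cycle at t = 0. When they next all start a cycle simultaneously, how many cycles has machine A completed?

14 cycles

The first common completion time is the LCM of the periods.
3705 = 3 × 5 × 13 × 19
273 = 3 × 7 × 13
1482 = 2 × 3 × 13 × 19
LCM(3705, 273, 1482) = 2 × 3 × 5 × 7 × 13 × 19 = 51870.
Cycles for period 3705: 51870 / 3705 = 14.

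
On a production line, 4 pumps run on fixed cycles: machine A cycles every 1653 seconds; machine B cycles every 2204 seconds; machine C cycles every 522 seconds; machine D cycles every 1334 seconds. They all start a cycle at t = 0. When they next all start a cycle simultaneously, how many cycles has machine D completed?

They are all back at their starting positions together after one LCM of the periods.
1653 = 3 × 19 × 29
2204 = 2^2 × 19 × 29
522 = 2 × 3^2 × 29
1334 = 2 × 23 × 29
LCM(1653, 2204, 522, 1334) = 2^2 × 3^2 × 19 × 23 × 29 = 456228.
Cycles for period 1334: 456228 / 1334 = 342.

342 cycles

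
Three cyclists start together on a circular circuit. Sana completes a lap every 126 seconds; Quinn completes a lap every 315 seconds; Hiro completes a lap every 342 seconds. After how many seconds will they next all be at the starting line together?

The first simultaneous occurrence is after LCM of the individual periods.
126 = 2 × 3^2 × 7
315 = 3^2 × 5 × 7
342 = 2 × 3^2 × 19
LCM(126, 315, 342) = 2 × 3^2 × 5 × 7 × 19 = 11970.

11970 seconds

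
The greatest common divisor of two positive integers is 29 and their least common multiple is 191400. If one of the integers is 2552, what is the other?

For two integers, gcd × lcm = product, so the other is (29 × 191400) / 2552 = 5550600 / 2552 = 2175.

2175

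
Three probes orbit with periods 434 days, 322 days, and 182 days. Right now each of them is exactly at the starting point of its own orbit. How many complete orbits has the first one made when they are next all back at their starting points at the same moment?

They are all back at their starting positions together after one LCM of the periods.
434 = 2 × 7 × 31
322 = 2 × 7 × 23
182 = 2 × 7 × 13
LCM(434, 322, 182) = 2 × 7 × 13 × 23 × 31 = 129766.
Orbits for period 434: 129766 / 434 = 299.

299 orbits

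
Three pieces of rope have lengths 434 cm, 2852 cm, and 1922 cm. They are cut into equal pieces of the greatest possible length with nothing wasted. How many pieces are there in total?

84

Piece length = gcd(434, 2852, 1922).
434 = 2 × 7 × 31
2852 = 2^2 × 23 × 31
1922 = 2 × 31^2
gcd(434, 2852, 1922) = 2 × 31 = 62.
Total pieces = 434/62 + 2852/62 + 1922/62 = 7 + 46 + 31 = 84.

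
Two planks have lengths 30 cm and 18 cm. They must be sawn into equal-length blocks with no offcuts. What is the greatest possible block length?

6 cm

The block length must divide every plank, so the greatest is gcd(30, 18).
30 = 2 × 3 × 5
18 = 2 × 3^2
gcd(30, 18) = 2 × 3 = 6.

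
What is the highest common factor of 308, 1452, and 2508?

308 = 2^2 × 7 × 11
1452 = 2^2 × 3 × 11^2
2508 = 2^2 × 3 × 11 × 19
gcd(308, 1452, 2508) = 2^2 × 11 = 44.

44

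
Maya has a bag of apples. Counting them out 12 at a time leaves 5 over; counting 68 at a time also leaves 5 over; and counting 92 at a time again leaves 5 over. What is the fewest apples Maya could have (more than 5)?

4697

N − 5 must be a common multiple of 12, 68, and 92.
12 = 2^2 × 3
68 = 2^2 × 17
92 = 2^2 × 23
LCM(12, 68, 92) = 2^2 × 3 × 17 × 23 = 4692.
Smallest N > 5 is LCM + 5 = 4692 + 5 = 4697.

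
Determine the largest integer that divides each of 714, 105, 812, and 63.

7

714 = 2 × 3 × 7 × 17
105 = 3 × 5 × 7
812 = 2^2 × 7 × 29
63 = 3^2 × 7
gcd(714, 105, 812, 63) = 7.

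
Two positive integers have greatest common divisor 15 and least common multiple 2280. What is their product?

34200

For any two positive integers, gcd × lcm = product = 15 × 2280 = 34200.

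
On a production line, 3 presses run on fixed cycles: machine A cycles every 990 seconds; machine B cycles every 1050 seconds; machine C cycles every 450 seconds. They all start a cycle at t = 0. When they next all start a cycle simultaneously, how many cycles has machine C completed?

77 cycles

The first common completion time is the LCM of the periods.
990 = 2 × 3^2 × 5 × 11
1050 = 2 × 3 × 5^2 × 7
450 = 2 × 3^2 × 5^2
LCM(990, 1050, 450) = 2 × 3^2 × 5^2 × 7 × 11 = 34650.
Cycles for period 450: 34650 / 450 = 77.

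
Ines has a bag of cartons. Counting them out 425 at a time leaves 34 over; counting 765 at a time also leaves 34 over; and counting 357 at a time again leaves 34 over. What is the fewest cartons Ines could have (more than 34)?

26809

N − 34 must be a common multiple of 425, 765, and 357.
425 = 5^2 × 17
765 = 3^2 × 5 × 17
357 = 3 × 7 × 17
LCM(425, 765, 357) = 3^2 × 5^2 × 7 × 17 = 26775.
Smallest N > 34 is LCM + 34 = 26775 + 34 = 26809.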